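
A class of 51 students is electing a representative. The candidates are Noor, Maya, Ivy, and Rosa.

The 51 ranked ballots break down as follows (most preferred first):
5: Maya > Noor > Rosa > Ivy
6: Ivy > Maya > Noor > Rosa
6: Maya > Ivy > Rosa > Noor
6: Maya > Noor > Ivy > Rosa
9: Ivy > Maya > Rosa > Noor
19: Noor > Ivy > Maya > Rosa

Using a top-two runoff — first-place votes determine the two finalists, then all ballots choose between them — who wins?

Round 1 first-place votes: Noor 19, Maya 17, Ivy 15, Rosa 0. Noor and Maya advance.
Runoff: Noor is ranked above Maya on 19 ballots, Maya above Noor on 32.

Maya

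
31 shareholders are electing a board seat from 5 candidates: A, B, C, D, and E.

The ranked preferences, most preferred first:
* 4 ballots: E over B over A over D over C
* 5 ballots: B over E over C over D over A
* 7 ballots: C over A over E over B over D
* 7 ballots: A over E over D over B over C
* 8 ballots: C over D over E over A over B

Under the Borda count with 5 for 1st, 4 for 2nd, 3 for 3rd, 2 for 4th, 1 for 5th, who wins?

A: 4×3 + 5×1 + 7×4 + 7×5 + 8×2 = 96
B: 4×4 + 5×5 + 7×2 + 7×2 + 8×1 = 77
C: 4×1 + 5×3 + 7×5 + 7×1 + 8×5 = 101
D: 4×2 + 5×2 + 7×1 + 7×3 + 8×4 = 78
E: 4×5 + 5×4 + 7×3 + 7×4 + 8×3 = 113

E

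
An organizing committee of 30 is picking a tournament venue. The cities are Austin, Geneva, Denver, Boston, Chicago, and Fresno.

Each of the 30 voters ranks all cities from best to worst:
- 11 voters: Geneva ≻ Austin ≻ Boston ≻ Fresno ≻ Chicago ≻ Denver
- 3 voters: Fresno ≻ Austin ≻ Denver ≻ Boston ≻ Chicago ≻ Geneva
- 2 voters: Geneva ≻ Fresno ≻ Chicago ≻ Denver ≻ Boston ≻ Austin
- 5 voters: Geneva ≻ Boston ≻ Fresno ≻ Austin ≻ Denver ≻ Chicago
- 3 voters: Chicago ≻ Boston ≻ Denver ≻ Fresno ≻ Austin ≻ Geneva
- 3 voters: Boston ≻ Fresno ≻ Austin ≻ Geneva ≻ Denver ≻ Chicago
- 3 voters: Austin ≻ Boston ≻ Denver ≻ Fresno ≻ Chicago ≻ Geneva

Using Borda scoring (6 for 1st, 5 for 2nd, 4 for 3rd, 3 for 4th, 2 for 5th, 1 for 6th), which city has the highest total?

Austin: 11×5 + 3×5 + 2×1 + 5×3 + 3×2 + 3×4 + 3×6 = 123
Geneva: 11×6 + 3×1 + 2×6 + 5×6 + 3×1 + 3×3 + 3×1 = 126
Denver: 11×1 + 3×4 + 2×3 + 5×2 + 3×4 + 3×2 + 3×4 = 69
Boston: 11×4 + 3×3 + 2×2 + 5×5 + 3×5 + 3×6 + 3×5 = 130
Chicago: 11×2 + 3×2 + 2×4 + 5×1 + 3×6 + 3×1 + 3×2 = 68
Fresno: 11×3 + 3×6 + 2×5 + 5×4 + 3×3 + 3×5 + 3×3 = 114

Boston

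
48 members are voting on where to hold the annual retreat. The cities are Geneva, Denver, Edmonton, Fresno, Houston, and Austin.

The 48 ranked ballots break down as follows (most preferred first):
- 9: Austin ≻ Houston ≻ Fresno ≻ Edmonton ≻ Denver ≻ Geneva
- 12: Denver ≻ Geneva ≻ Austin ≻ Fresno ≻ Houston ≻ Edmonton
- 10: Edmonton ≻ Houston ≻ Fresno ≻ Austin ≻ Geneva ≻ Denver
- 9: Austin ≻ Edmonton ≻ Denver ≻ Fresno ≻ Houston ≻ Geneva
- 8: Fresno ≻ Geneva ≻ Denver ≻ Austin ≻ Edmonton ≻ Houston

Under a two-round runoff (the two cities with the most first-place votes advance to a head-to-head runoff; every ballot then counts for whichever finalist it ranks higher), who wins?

Round 1 first-place votes: Geneva 0, Denver 12, Edmonton 10, Fresno 8, Houston 0, Austin 18. Austin and Denver advance.
Runoff: Austin is ranked above Denver on 28 ballots, Denver above Austin on 20.

Austin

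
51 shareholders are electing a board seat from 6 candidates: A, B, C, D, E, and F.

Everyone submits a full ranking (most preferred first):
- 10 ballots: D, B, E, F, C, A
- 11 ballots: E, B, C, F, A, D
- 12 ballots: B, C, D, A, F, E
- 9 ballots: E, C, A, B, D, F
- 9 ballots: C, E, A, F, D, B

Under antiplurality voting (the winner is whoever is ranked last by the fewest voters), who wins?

Last-place votes: A 10, B 9, C 0, D 11, E 12, F 9.

C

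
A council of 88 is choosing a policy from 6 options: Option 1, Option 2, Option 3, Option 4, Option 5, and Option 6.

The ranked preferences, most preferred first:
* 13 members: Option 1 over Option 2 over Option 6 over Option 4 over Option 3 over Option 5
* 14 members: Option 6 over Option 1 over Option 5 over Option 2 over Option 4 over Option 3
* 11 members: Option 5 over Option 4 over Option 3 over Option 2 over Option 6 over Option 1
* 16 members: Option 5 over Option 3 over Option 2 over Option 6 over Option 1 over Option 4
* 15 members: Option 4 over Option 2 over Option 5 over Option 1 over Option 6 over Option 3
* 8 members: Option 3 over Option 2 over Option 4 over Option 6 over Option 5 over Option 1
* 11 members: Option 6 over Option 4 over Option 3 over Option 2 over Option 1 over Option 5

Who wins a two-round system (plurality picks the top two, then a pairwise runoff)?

Option 6

Round 1 first-place votes: Option 1 13, Option 2 0, Option 3 8, Option 4 15, Option 5 27, Option 6 25. Option 5 and Option 6 advance.
Runoff: Option 5 is ranked above Option 6 on 42 ballots, Option 6 above Option 5 on 46.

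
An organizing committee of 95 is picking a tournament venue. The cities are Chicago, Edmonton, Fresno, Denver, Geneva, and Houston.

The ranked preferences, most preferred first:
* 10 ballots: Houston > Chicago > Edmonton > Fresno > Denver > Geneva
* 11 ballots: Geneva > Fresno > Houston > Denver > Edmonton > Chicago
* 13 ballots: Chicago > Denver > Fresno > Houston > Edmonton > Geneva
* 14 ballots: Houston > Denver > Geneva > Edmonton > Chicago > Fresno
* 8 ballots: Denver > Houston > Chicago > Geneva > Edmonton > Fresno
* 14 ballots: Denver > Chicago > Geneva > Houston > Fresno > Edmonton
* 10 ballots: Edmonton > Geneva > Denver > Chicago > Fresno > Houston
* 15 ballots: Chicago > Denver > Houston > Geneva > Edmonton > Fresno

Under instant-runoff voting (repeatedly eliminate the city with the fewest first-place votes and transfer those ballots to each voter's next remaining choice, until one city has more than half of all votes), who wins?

Round 1: Chicago 28, Edmonton 10, Fresno 0, Denver 22, Geneva 11, Houston 24. Fresno eliminated.
Round 2: Chicago 28, Edmonton 10, Denver 22, Geneva 11, Houston 24. Edmonton eliminated.
Round 3: Chicago 28, Denver 22, Geneva 21, Houston 24. Geneva eliminated.
Round 4: Chicago 28, Denver 32, Houston 35. Chicago eliminated.
Round 5: Denver 60, Houston 35. Denver has a majority (≥48).

Denver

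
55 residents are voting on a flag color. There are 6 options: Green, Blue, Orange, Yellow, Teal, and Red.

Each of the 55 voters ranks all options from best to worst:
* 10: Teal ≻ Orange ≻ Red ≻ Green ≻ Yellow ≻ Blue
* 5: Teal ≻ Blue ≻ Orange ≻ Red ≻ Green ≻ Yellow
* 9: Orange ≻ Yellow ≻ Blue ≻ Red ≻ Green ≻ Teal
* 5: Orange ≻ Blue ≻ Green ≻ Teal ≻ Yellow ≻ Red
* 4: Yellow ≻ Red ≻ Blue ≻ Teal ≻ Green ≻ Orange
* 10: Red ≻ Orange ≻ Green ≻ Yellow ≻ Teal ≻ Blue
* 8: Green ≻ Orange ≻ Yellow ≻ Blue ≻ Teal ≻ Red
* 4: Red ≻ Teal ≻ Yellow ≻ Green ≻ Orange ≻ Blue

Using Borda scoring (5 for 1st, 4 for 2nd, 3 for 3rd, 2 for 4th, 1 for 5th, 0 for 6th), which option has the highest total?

Orange

Green: 10×2 + 5×1 + 9×1 + 5×3 + 4×1 + 10×3 + 8×5 + 4×2 = 131
Blue: 10×0 + 5×4 + 9×3 + 5×4 + 4×3 + 10×0 + 8×2 + 4×0 = 95
Orange: 10×4 + 5×3 + 9×5 + 5×5 + 4×0 + 10×4 + 8×4 + 4×1 = 201
Yellow: 10×1 + 5×0 + 9×4 + 5×1 + 4×5 + 10×2 + 8×3 + 4×3 = 127
Teal: 10×5 + 5×5 + 9×0 + 5×2 + 4×2 + 10×1 + 8×1 + 4×4 = 127
Red: 10×3 + 5×2 + 9×2 + 5×0 + 4×4 + 10×5 + 8×0 + 4×5 = 144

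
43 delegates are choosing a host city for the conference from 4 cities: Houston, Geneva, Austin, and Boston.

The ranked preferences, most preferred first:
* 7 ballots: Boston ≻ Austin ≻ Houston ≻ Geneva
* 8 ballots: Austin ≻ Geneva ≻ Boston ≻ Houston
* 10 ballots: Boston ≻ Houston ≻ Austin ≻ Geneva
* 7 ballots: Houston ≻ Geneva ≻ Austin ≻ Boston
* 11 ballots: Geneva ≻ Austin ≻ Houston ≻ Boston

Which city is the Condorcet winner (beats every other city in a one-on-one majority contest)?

Austin vs Houston: 26–17
Austin vs Geneva: 25–18
Austin vs Boston: 26–17
Austin beats every other city.

Austin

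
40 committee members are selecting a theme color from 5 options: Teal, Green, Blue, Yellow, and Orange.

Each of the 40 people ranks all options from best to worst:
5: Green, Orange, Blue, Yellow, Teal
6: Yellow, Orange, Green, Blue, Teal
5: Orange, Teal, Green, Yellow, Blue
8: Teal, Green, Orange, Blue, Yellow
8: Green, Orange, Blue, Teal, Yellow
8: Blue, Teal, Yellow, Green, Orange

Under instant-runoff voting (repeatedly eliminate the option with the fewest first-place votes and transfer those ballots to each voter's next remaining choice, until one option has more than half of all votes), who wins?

Round 1: Teal 8, Green 13, Blue 8, Yellow 6, Orange 5. Orange eliminated.
Round 2: Teal 13, Green 13, Blue 8, Yellow 6. Yellow eliminated.
Round 3: Teal 13, Green 19, Blue 8. Blue eliminated.
Round 4: Teal 21, Green 19. Teal has a majority (≥21).

Teal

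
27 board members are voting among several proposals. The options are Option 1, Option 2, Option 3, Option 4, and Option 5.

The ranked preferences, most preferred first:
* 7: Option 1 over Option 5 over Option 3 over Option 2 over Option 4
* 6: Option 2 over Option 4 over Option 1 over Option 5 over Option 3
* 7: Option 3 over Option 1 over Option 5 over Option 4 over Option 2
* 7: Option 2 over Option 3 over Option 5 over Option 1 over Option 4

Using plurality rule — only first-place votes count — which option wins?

First-place votes: Option 1 7, Option 2 13, Option 3 7, Option 4 0, Option 5 0.

Option 2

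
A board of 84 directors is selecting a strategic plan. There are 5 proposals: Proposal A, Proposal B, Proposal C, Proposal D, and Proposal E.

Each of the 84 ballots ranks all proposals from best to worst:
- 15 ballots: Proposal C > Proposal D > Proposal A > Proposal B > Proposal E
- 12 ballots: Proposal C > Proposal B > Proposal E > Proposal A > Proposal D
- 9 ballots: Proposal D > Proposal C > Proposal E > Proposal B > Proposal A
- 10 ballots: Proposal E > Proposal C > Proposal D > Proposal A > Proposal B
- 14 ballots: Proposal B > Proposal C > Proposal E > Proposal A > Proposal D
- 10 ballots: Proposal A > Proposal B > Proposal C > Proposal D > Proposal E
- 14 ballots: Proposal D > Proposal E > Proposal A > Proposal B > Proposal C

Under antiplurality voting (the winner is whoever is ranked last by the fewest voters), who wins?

Last-place votes: Proposal A 9, Proposal B 10, Proposal C 14, Proposal D 26, Proposal E 25.

Proposal A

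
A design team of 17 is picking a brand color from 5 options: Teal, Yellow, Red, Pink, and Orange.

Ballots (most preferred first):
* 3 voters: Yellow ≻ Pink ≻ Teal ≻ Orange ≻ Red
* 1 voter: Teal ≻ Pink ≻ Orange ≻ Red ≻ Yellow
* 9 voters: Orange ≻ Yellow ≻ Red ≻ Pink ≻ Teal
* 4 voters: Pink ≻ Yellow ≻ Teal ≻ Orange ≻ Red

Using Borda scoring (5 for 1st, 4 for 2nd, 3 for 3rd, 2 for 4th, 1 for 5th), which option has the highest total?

Yellow

Teal: 3×3 + 1×5 + 9×1 + 4×3 = 35
Yellow: 3×5 + 1×1 + 9×4 + 4×4 = 68
Red: 3×1 + 1×2 + 9×3 + 4×1 = 36
Pink: 3×4 + 1×4 + 9×2 + 4×5 = 54
Orange: 3×2 + 1×3 + 9×5 + 4×2 = 62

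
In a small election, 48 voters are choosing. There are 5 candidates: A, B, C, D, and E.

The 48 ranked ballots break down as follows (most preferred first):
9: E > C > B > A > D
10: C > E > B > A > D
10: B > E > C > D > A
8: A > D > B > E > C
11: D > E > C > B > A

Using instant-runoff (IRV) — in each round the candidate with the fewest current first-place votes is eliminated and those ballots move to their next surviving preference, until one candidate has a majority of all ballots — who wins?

Round 1: A 8, B 10, C 10, D 11, E 9. A eliminated.
Round 2: B 10, C 10, D 19, E 9. E eliminated.
Round 3: B 10, C 19, D 19. B eliminated.
Round 4: C 29, D 19. C has a majority (≥25).

C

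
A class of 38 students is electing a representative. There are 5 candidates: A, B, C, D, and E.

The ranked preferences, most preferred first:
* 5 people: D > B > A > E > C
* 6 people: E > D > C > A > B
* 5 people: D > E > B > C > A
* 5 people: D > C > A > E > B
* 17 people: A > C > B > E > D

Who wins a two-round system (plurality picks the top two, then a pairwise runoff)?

D

Round 1 first-place votes: A 17, B 0, C 0, D 15, E 6. A and D advance.
Runoff: A is ranked above D on 17 ballots, D above A on 21.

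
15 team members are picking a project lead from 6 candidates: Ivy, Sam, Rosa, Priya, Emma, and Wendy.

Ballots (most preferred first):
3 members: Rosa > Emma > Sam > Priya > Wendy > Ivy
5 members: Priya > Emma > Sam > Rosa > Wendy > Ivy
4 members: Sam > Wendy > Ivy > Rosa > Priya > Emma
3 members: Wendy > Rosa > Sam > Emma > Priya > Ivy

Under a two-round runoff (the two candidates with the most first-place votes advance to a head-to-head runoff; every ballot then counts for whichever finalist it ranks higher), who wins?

Sam

Round 1 first-place votes: Ivy 0, Sam 4, Rosa 3, Priya 5, Emma 0, Wendy 3. Priya and Sam advance.
Runoff: Priya is ranked above Sam on 5 ballots, Sam above Priya on 10.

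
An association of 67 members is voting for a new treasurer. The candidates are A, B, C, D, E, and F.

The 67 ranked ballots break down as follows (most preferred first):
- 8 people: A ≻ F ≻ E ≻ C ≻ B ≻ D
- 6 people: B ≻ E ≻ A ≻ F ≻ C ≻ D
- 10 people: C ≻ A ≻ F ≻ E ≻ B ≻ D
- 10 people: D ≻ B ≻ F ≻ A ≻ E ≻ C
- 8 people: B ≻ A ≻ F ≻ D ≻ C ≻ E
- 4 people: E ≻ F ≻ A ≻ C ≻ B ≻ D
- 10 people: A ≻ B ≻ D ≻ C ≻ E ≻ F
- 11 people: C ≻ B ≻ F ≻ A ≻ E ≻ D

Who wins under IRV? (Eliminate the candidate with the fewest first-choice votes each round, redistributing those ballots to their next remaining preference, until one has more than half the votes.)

B

Round 1: A 18, B 14, C 21, D 10, E 4, F 0. F eliminated.
Round 2: A 18, B 14, C 21, D 10, E 4. E eliminated.
Round 3: A 22, B 14, C 21, D 10. D eliminated.
Round 4: A 22, B 24, C 21. C eliminated.
Round 5: A 32, B 35. B has a majority (≥34).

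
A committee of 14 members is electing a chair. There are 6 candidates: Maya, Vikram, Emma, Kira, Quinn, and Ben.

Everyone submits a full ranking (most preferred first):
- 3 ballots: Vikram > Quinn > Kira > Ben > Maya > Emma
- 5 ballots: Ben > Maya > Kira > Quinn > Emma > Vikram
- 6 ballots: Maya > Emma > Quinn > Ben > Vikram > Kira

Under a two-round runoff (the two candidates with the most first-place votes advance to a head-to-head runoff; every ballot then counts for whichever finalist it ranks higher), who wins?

Ben

Round 1 first-place votes: Maya 6, Vikram 3, Emma 0, Kira 0, Quinn 0, Ben 5. Maya and Ben advance.
Runoff: Maya is ranked above Ben on 6 ballots, Ben above Maya on 8.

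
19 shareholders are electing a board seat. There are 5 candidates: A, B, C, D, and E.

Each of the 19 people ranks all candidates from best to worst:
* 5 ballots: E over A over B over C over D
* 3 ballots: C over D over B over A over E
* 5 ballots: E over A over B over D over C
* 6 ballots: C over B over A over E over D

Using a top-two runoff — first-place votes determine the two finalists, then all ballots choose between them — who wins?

Round 1 first-place votes: A 0, B 0, C 9, D 0, E 10. E and C advance.
Runoff: E is ranked above C on 10 ballots, C above E on 9.

E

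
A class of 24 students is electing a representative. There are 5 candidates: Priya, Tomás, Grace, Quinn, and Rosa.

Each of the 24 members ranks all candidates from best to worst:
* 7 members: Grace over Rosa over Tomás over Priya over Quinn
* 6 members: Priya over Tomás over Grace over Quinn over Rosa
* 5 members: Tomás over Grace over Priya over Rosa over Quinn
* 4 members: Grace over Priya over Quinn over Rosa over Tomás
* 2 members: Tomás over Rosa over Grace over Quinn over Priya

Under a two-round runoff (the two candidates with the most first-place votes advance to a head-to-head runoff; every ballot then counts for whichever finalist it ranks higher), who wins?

Round 1 first-place votes: Priya 6, Tomás 7, Grace 11, Quinn 0, Rosa 0. Grace and Tomás advance.
Runoff: Grace is ranked above Tomás on 11 ballots, Tomás above Grace on 13.

Tomás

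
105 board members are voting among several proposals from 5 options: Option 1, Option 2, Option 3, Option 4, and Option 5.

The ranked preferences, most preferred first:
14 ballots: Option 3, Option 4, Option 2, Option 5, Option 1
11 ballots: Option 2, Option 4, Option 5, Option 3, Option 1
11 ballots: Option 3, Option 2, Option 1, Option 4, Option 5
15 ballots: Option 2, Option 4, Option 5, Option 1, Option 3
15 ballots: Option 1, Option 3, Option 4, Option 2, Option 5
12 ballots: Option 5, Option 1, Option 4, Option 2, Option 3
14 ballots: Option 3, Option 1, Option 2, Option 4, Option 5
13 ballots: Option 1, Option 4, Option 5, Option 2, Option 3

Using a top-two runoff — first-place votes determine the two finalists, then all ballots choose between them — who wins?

Option 1

Round 1 first-place votes: Option 1 28, Option 2 26, Option 3 39, Option 4 0, Option 5 12. Option 3 and Option 1 advance.
Runoff: Option 3 is ranked above Option 1 on 50 ballots, Option 1 above Option 3 on 55.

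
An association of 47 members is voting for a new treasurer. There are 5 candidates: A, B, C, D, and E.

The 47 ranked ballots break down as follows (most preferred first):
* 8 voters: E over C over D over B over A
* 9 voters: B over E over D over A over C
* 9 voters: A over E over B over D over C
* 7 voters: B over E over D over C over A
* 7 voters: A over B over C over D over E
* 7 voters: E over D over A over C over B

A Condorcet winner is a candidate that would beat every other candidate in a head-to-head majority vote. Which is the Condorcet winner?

E vs A: 31–16
E vs B: 24–23
E vs C: 40–7
E vs D: 40–7
E beats every other candidate.

E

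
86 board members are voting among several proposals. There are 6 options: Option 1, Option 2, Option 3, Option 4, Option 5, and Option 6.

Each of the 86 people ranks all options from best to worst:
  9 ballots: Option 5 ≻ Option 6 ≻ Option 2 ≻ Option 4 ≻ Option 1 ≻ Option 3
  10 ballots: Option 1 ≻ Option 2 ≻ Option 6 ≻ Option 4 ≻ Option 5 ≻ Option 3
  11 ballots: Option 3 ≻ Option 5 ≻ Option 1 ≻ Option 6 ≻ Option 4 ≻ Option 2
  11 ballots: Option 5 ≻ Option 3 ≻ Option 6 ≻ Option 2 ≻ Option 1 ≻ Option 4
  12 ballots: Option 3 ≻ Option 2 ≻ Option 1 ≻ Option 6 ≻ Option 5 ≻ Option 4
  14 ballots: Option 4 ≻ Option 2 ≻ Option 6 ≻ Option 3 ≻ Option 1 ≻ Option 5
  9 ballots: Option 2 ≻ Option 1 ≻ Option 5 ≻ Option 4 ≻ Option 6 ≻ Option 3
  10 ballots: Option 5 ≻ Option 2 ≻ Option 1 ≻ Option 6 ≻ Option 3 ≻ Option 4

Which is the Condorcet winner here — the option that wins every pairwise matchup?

Option 2

Option 2 vs Option 1: 65–21
Option 2 vs Option 3: 52–34
Option 2 vs Option 4: 61–25
Option 2 vs Option 5: 45–41
Option 2 vs Option 6: 55–31
Option 2 beats every other option.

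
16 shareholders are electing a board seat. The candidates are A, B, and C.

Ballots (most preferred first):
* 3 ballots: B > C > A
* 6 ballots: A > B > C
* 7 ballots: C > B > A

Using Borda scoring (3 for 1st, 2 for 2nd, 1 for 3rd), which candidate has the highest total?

B

A: 3×1 + 6×3 + 7×1 = 28
B: 3×3 + 6×2 + 7×2 = 35
C: 3×2 + 6×1 + 7×3 = 33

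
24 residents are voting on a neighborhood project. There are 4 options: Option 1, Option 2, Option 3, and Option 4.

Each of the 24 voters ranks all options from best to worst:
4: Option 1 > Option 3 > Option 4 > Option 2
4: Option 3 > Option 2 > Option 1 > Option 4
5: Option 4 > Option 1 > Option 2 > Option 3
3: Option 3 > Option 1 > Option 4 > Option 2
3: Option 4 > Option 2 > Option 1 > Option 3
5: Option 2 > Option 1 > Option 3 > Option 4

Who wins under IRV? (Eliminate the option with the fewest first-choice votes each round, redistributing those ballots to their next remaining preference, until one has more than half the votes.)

Option 3

Round 1: Option 1 4, Option 2 5, Option 3 7, Option 4 8. Option 1 eliminated.
Round 2: Option 2 5, Option 3 11, Option 4 8. Option 2 eliminated.
Round 3: Option 3 16, Option 4 8. Option 3 has a majority (≥13).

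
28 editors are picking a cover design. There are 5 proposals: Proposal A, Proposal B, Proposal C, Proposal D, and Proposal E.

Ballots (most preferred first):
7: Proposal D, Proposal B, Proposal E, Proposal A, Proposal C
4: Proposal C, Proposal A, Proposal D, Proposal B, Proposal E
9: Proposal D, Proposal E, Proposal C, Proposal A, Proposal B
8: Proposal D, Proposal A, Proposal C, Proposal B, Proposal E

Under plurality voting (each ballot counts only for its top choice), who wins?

First-place votes: Proposal A 0, Proposal B 0, Proposal C 4, Proposal D 24, Proposal E 0.

Proposal D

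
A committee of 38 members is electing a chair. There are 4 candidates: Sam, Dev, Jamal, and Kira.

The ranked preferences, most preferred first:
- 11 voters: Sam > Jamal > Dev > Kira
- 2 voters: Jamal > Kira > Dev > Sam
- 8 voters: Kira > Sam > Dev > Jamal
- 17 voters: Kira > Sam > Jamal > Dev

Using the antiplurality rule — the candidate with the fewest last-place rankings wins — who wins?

Sam

Last-place votes: Sam 2, Dev 17, Jamal 8, Kira 11.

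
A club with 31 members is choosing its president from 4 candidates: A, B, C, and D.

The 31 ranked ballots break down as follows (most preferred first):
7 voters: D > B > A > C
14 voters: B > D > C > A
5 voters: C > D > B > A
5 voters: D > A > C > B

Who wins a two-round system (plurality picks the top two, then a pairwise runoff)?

D

Round 1 first-place votes: A 0, B 14, C 5, D 12. B and D advance.
Runoff: B is ranked above D on 14 ballots, D above B on 17.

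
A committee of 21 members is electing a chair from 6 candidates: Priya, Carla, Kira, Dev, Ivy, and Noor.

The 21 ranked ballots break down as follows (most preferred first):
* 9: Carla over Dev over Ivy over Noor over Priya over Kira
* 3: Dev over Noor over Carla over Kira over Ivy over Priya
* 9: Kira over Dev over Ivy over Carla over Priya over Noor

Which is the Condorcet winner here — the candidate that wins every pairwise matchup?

Dev

Dev vs Priya: 21–0
Dev vs Carla: 12–9
Dev vs Kira: 12–9
Dev vs Ivy: 21–0
Dev vs Noor: 21–0
Dev beats every other candidate.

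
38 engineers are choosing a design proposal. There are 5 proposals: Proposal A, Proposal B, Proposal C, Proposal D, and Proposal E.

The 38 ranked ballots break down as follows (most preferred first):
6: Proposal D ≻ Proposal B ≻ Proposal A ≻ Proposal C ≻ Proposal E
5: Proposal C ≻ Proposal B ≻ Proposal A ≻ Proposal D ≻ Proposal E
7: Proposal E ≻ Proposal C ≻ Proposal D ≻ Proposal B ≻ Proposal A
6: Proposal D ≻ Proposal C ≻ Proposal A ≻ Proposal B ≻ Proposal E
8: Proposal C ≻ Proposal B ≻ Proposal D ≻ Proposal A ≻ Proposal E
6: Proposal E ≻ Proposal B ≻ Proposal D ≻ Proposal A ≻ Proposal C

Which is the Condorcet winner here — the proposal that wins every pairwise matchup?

Proposal C vs Proposal A: 26–12
Proposal C vs Proposal B: 26–12
Proposal C vs Proposal D: 20–18
Proposal C vs Proposal E: 25–13
Proposal C beats every other proposal.

Proposal C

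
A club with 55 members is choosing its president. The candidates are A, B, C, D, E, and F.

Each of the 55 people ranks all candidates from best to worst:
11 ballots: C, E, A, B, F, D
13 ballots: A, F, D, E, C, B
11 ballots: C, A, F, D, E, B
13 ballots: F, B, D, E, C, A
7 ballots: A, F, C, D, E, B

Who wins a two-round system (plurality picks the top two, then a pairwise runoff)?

Round 1 first-place votes: A 20, B 0, C 22, D 0, E 0, F 13. C and A advance.
Runoff: C is ranked above A on 35 ballots, A above C on 20.

C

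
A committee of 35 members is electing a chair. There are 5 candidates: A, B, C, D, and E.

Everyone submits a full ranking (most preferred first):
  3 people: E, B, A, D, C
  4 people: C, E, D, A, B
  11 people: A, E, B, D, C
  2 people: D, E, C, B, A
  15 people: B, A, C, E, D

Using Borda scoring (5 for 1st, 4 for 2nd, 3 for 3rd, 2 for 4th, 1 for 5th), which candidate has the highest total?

A: 3×3 + 4×2 + 11×5 + 2×1 + 15×4 = 134
B: 3×4 + 4×1 + 11×3 + 2×2 + 15×5 = 128
C: 3×1 + 4×5 + 11×1 + 2×3 + 15×3 = 85
D: 3×2 + 4×3 + 11×2 + 2×5 + 15×1 = 65
E: 3×5 + 4×4 + 11×4 + 2×4 + 15×2 = 113

A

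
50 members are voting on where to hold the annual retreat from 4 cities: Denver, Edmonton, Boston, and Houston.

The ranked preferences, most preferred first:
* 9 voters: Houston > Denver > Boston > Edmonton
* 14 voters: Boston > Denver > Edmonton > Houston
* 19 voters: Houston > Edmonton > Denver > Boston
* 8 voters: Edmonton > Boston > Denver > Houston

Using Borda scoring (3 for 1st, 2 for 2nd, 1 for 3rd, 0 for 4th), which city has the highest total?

Denver: 9×2 + 14×2 + 19×1 + 8×1 = 73
Edmonton: 9×0 + 14×1 + 19×2 + 8×3 = 76
Boston: 9×1 + 14×3 + 19×0 + 8×2 = 67
Houston: 9×3 + 14×0 + 19×3 + 8×0 = 84

Houston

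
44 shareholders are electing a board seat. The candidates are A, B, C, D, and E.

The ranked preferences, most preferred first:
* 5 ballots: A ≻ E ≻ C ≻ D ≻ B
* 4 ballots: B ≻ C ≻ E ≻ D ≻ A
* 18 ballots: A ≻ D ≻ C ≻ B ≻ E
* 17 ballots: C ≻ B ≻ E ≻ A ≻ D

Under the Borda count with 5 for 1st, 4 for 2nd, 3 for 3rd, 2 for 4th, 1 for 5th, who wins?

C

A: 5×5 + 4×1 + 18×5 + 17×2 = 153
B: 5×1 + 4×5 + 18×2 + 17×4 = 129
C: 5×3 + 4×4 + 18×3 + 17×5 = 170
D: 5×2 + 4×2 + 18×4 + 17×1 = 107
E: 5×4 + 4×3 + 18×1 + 17×3 = 101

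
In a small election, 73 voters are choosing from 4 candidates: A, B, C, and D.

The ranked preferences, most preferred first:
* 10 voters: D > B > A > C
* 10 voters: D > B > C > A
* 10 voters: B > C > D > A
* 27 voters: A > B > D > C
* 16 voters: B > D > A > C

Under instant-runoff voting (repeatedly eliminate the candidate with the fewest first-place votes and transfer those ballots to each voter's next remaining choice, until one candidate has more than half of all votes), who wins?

B

Round 1: A 27, B 26, C 0, D 20. C eliminated.
Round 2: A 27, B 26, D 20. D eliminated.
Round 3: A 27, B 46. B has a majority (≥37).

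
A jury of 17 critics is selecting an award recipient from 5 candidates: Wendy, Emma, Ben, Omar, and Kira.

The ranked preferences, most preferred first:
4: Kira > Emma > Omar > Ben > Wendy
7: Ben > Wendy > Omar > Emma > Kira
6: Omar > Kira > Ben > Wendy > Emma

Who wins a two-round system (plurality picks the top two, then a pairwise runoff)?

Round 1 first-place votes: Wendy 0, Emma 0, Ben 7, Omar 6, Kira 4. Ben and Omar advance.
Runoff: Ben is ranked above Omar on 7 ballots, Omar above Ben on 10.

Omar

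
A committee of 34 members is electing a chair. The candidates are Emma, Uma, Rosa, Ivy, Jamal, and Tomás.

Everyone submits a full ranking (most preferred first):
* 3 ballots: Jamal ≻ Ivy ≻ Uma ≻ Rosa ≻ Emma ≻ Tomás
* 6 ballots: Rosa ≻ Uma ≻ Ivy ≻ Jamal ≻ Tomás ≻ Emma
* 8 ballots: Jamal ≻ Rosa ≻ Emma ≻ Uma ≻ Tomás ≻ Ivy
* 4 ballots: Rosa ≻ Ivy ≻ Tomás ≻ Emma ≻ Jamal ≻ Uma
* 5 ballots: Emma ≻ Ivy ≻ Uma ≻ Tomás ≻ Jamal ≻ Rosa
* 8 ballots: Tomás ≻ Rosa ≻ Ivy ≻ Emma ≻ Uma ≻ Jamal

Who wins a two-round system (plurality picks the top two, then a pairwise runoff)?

Rosa

Round 1 first-place votes: Emma 5, Uma 0, Rosa 10, Ivy 0, Jamal 11, Tomás 8. Jamal and Rosa advance.
Runoff: Jamal is ranked above Rosa on 16 ballots, Rosa above Jamal on 18.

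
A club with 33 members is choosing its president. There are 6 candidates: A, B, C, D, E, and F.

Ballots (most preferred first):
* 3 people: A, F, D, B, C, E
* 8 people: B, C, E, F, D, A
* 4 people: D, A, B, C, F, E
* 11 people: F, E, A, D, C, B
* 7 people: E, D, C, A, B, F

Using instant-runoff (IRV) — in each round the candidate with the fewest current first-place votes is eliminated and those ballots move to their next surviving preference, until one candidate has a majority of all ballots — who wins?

Round 1: A 3, B 8, C 0, D 4, E 7, F 11. C eliminated.
Round 2: A 3, B 8, D 4, E 7, F 11. A eliminated.
Round 3: B 8, D 4, E 7, F 14. D eliminated.
Round 4: B 12, E 7, F 14. E eliminated.
Round 5: B 19, F 14. B has a majority (≥17).

B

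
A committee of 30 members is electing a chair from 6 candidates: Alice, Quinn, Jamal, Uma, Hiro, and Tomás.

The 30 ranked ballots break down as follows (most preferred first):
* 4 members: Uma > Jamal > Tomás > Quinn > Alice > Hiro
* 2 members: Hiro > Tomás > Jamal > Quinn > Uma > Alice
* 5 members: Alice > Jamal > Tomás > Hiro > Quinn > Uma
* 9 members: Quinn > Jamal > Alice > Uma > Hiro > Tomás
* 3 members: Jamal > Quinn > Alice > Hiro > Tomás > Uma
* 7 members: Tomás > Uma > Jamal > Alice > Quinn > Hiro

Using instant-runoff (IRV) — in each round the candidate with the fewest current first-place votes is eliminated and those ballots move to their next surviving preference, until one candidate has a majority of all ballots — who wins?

Tomás

Round 1: Alice 5, Quinn 9, Jamal 3, Uma 4, Hiro 2, Tomás 7. Hiro eliminated.
Round 2: Alice 5, Quinn 9, Jamal 3, Uma 4, Tomás 9. Jamal eliminated.
Round 3: Alice 5, Quinn 12, Uma 4, Tomás 9. Uma eliminated.
Round 4: Alice 5, Quinn 12, Tomás 13. Alice eliminated.
Round 5: Quinn 12, Tomás 18. Tomás has a majority (≥16).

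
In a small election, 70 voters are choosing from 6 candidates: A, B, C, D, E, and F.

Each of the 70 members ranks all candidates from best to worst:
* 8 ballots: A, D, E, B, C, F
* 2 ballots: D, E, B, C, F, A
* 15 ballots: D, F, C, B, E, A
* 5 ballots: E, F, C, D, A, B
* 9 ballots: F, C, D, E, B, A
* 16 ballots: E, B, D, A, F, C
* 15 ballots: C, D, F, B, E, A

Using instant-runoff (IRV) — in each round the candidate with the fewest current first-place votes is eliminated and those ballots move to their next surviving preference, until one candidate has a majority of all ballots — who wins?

Round 1: A 8, B 0, C 15, D 17, E 21, F 9. B eliminated.
Round 2: A 8, C 15, D 17, E 21, F 9. A eliminated.
Round 3: C 15, D 25, E 21, F 9. F eliminated.
Round 4: C 24, D 25, E 21. E eliminated.
Round 5: C 29, D 41. D has a majority (≥36).

D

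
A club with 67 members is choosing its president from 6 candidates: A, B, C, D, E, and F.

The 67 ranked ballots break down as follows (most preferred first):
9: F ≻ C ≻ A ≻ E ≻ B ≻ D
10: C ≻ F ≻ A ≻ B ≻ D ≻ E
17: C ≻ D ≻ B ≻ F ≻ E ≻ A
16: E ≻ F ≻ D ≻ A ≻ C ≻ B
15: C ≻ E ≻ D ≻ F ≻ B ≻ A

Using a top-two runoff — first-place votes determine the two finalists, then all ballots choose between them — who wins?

C

Round 1 first-place votes: A 0, B 0, C 42, D 0, E 16, F 9. C and E advance.
Runoff: C is ranked above E on 51 ballots, E above C on 16.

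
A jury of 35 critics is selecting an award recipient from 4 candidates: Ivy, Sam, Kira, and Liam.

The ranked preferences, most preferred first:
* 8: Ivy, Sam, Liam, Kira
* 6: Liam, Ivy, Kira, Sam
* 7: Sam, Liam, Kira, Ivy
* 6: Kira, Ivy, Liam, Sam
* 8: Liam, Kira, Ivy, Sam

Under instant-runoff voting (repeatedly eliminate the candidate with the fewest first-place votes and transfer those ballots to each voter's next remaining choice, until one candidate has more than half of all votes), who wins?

Round 1: Ivy 8, Sam 7, Kira 6, Liam 14. Kira eliminated.
Round 2: Ivy 14, Sam 7, Liam 14. Sam eliminated.
Round 3: Ivy 14, Liam 21. Liam has a majority (≥18).

Liam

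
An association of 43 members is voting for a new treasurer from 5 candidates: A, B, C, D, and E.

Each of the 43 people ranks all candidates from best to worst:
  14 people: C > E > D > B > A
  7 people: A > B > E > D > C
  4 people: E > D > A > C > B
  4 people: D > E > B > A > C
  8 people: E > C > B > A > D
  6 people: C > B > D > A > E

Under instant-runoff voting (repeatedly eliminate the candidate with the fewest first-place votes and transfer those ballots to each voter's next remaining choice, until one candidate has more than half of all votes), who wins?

E

Round 1: A 7, B 0, C 20, D 4, E 12. B eliminated.
Round 2: A 7, C 20, D 4, E 12. D eliminated.
Round 3: A 7, C 20, E 16. A eliminated.
Round 4: C 20, E 23. E has a majority (≥22).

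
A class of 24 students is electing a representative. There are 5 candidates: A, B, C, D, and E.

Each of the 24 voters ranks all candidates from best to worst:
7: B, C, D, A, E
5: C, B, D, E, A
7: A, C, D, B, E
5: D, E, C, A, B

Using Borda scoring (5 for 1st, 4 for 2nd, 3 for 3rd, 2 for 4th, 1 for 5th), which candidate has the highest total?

A: 7×2 + 5×1 + 7×5 + 5×2 = 64
B: 7×5 + 5×4 + 7×2 + 5×1 = 74
C: 7×4 + 5×5 + 7×4 + 5×3 = 96
D: 7×3 + 5×3 + 7×3 + 5×5 = 82
E: 7×1 + 5×2 + 7×1 + 5×4 = 44

C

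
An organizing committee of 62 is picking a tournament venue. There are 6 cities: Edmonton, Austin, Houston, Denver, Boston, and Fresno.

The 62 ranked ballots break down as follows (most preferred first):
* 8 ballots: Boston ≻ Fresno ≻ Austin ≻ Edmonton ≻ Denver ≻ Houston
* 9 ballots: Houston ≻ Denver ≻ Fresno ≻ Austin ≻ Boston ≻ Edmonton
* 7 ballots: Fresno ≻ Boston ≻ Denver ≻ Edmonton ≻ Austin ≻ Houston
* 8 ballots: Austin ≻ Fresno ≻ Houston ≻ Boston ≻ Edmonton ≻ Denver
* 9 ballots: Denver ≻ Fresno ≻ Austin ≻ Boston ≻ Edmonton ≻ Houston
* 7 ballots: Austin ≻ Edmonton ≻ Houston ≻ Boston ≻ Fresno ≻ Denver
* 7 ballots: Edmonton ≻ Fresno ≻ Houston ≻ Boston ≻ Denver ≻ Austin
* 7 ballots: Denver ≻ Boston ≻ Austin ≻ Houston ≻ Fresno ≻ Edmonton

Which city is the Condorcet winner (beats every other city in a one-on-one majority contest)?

Fresno

Fresno vs Edmonton: 48–14
Fresno vs Austin: 40–22
Fresno vs Houston: 39–23
Fresno vs Denver: 37–25
Fresno vs Boston: 40–22
Fresno beats every other city.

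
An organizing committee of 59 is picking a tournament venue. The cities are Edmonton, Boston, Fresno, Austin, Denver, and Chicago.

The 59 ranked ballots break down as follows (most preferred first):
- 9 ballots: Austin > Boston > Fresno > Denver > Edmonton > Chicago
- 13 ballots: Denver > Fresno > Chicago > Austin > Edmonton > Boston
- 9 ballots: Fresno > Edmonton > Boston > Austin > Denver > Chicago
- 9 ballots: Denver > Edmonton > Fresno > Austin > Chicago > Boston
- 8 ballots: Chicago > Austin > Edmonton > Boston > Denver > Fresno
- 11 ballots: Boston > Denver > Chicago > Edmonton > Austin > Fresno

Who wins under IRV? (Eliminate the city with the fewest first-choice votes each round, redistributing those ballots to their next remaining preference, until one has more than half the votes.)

Round 1: Edmonton 0, Boston 11, Fresno 9, Austin 9, Denver 22, Chicago 8. Edmonton eliminated.
Round 2: Boston 11, Fresno 9, Austin 9, Denver 22, Chicago 8. Chicago eliminated.
Round 3: Boston 11, Fresno 9, Austin 17, Denver 22. Fresno eliminated.
Round 4: Boston 20, Austin 17, Denver 22. Austin eliminated.
Round 5: Boston 37, Denver 22. Boston has a majority (≥30).

Boston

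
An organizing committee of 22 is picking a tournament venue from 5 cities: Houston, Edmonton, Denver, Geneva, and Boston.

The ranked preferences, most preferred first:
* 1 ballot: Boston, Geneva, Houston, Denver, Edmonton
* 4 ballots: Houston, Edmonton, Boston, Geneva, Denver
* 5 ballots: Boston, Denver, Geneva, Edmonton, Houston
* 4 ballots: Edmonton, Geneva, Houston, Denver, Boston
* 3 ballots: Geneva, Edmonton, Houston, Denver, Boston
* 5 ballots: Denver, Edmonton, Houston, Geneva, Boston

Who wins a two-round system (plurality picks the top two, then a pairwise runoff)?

Denver

Round 1 first-place votes: Houston 4, Edmonton 4, Denver 5, Geneva 3, Boston 6. Boston and Denver advance.
Runoff: Boston is ranked above Denver on 10 ballots, Denver above Boston on 12.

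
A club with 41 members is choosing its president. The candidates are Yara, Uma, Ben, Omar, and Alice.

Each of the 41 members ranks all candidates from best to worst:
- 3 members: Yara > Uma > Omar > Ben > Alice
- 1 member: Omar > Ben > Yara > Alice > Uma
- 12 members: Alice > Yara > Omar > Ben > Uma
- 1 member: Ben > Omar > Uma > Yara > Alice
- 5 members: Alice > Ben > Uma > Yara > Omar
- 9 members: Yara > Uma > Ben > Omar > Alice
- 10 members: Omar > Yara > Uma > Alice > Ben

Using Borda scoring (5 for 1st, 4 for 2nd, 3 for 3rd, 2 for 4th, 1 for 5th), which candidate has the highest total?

Yara: 3×5 + 1×3 + 12×4 + 1×2 + 5×2 + 9×5 + 10×4 = 163
Uma: 3×4 + 1×1 + 12×1 + 1×3 + 5×3 + 9×4 + 10×3 = 109
Ben: 3×2 + 1×4 + 12×2 + 1×5 + 5×4 + 9×3 + 10×1 = 96
Omar: 3×3 + 1×5 + 12×3 + 1×4 + 5×1 + 9×2 + 10×5 = 127
Alice: 3×1 + 1×2 + 12×5 + 1×1 + 5×5 + 9×1 + 10×2 = 120

Yara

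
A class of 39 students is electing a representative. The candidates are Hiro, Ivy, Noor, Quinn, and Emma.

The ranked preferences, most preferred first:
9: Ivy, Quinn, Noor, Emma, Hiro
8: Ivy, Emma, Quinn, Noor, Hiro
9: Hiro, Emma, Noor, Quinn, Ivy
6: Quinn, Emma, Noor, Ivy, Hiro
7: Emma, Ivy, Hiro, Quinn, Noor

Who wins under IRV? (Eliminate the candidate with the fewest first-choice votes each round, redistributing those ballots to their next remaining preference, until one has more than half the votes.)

Emma

Round 1: Hiro 9, Ivy 17, Noor 0, Quinn 6, Emma 7. Noor eliminated.
Round 2: Hiro 9, Ivy 17, Quinn 6, Emma 7. Quinn eliminated.
Round 3: Hiro 9, Ivy 17, Emma 13. Hiro eliminated.
Round 4: Ivy 17, Emma 22. Emma has a majority (≥20).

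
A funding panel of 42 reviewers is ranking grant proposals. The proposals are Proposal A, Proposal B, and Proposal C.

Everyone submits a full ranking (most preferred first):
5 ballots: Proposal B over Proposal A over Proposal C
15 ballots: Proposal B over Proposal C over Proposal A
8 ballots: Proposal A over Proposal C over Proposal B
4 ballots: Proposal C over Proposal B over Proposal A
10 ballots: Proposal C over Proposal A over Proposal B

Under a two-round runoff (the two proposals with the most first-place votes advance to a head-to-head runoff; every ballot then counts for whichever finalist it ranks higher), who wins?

Round 1 first-place votes: Proposal A 8, Proposal B 20, Proposal C 14. Proposal B and Proposal C advance.
Runoff: Proposal B is ranked above Proposal C on 20 ballots, Proposal C above Proposal B on 22.

Proposal C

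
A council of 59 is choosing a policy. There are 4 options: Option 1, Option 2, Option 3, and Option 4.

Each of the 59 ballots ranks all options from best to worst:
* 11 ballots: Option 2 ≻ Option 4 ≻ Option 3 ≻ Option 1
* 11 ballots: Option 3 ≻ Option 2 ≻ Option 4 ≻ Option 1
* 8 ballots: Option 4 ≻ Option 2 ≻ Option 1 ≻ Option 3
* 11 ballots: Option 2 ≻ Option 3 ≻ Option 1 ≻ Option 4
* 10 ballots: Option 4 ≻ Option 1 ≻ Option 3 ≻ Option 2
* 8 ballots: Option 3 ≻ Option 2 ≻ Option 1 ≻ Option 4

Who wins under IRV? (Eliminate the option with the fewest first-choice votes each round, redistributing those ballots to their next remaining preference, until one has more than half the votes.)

Round 1: Option 1 0, Option 2 22, Option 3 19, Option 4 18. Option 1 eliminated.
Round 2: Option 2 22, Option 3 19, Option 4 18. Option 4 eliminated.
Round 3: Option 2 30, Option 3 29. Option 2 has a majority (≥30).

Option 2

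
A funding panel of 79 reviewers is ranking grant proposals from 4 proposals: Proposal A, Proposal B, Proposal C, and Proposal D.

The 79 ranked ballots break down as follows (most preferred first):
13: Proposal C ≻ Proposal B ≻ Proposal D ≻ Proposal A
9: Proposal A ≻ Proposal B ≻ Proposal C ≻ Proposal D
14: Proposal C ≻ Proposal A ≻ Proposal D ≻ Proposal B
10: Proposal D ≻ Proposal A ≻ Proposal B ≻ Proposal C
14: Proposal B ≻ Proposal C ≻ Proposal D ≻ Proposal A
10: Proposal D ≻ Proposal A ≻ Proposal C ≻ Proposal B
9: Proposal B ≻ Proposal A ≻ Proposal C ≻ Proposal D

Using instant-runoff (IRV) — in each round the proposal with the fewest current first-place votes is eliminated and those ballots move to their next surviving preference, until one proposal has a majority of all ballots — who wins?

Round 1: Proposal A 9, Proposal B 23, Proposal C 27, Proposal D 20. Proposal A eliminated.
Round 2: Proposal B 32, Proposal C 27, Proposal D 20. Proposal D eliminated.
Round 3: Proposal B 42, Proposal C 37. Proposal B has a majority (≥40).

Proposal B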